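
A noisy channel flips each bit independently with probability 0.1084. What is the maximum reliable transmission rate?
0.5049 bits

For a binary symmetric channel (BSC) with error probability p:
Capacity C = 1 - H(p) bits per symbol

where H(p) = -p log₂(p) - (1-p) log₂(1-p) is the binary entropy function.

H(0.1084) = 0.4951 bits
C = 1 - 0.4951 = 0.5049 bits per symbol

This means we can reliably transmit up to 0.5049 bits of information per channel use.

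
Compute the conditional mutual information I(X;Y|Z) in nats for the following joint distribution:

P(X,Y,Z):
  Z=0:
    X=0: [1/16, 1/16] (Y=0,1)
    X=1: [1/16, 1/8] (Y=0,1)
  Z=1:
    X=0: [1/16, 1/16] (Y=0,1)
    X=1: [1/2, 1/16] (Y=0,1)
0.0474 nats

Conditional mutual information: I(X;Y|Z) = H(X|Z) + H(Y|Z) - H(X,Y|Z)

H(Z) = 0.6211
H(X,Z) = 1.1574 → H(X|Z) = 0.5363
H(Y,Z) = 1.1574 → H(Y|Z) = 0.5363
H(X,Y,Z) = 1.6462 → H(X,Y|Z) = 1.0251

I(X;Y|Z) = 0.5363 + 0.5363 - 1.0251 = 0.0474 nats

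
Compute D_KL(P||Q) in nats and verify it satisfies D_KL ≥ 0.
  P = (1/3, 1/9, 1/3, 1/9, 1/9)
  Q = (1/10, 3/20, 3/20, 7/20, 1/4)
0.4166 nats

KL divergence satisfies the Gibbs inequality: D_KL(P||Q) ≥ 0 for all distributions P, Q.

D_KL(P||Q) = Σ p(x) log(p(x)/q(x))
Term by term:
  x=0: 1/3 × log_e[(1/3)/(1/10)] = 0.4013
  x=1: 1/9 × log_e[(1/9)/(3/20)] = -0.0333
  x=2: 1/3 × log_e[(1/3)/(3/20)] = 0.2662
  x=3: 1/9 × log_e[(1/9)/(7/20)] = -0.1275
  x=4: 1/9 × log_e[(1/9)/(1/4)] = -0.0901
D_KL(P||Q) = 0.4166 nats

D_KL(P||Q) = 0.4166 ≥ 0 ✓

This non-negativity is a fundamental property: relative entropy cannot be negative because it measures how different Q is from P.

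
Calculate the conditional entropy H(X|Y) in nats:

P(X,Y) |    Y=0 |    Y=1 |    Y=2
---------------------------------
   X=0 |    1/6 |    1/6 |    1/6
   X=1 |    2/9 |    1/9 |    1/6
0.6836 nats

Using the chain rule: H(X|Y) = H(X,Y) - H(Y)

First, compute H(X,Y) = 1.7729 nats

Marginal P(Y) = (7/18, 5/18, 1/3)
H(Y) = 1.0893 nats

H(X|Y) = H(X,Y) - H(Y) = 1.7729 - 1.0893 = 0.6836 nats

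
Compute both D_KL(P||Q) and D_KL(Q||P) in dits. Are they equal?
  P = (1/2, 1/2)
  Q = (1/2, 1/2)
D_KL(P||Q) = 0.0000, D_KL(Q||P) = 0.0000

KL divergence is not symmetric: D_KL(P||Q) ≠ D_KL(Q||P) in general.

D_KL(P||Q) = 0.0000 dits
D_KL(Q||P) = 0.0000 dits

In this case they happen to be equal (to 4 decimal places).

This asymmetry is why KL divergence is not a true distance metric.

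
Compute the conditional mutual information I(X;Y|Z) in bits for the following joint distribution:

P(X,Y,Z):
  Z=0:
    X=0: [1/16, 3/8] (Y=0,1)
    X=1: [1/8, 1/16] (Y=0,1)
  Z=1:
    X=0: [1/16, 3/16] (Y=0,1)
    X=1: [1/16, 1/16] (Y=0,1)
0.1363 bits

Conditional mutual information: I(X;Y|Z) = H(X|Z) + H(Y|Z) - H(X,Y|Z)

H(Z) = 0.9544
H(X,Z) = 1.8496 → H(X|Z) = 0.8952
H(Y,Z) = 1.8496 → H(Y|Z) = 0.8952
H(X,Y,Z) = 2.6085 → H(X,Y|Z) = 1.6540

I(X;Y|Z) = 0.8952 + 0.8952 - 1.6540 = 0.1363 bits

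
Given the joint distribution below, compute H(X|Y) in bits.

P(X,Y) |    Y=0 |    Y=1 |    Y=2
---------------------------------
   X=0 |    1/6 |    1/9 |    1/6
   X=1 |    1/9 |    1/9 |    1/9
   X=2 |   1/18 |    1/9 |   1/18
1.5011 bits

Using the chain rule: H(X|Y) = H(X,Y) - H(Y)

First, compute H(X,Y) = 3.0860 bits

Marginal P(Y) = (1/3, 1/3, 1/3)
H(Y) = 1.5850 bits

H(X|Y) = H(X,Y) - H(Y) = 3.0860 - 1.5850 = 1.5011 bits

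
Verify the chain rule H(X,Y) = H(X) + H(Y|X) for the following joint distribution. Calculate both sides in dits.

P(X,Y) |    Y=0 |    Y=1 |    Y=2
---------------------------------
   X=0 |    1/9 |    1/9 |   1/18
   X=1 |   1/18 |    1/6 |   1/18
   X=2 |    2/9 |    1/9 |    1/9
H(X,Y) = 0.9082, H(X) = 0.4656, H(Y|X) = 0.4426 (all in dits)

Chain rule: H(X,Y) = H(X) + H(Y|X)

Left side — joint entropy directly:
H(X,Y) = -Σ p(x,y) log p(x,y) = 0.9082 dits

Right side — compute H(Y|X) from the conditional distributions:
P(X) = (5/18, 5/18, 4/9), so H(X) = 0.4656 dits
H(Y|X) = Σ_x P(X=x) · H(Y|X=x):
  P(Y|X=0) = (2/5, 2/5, 1/5), H(Y|X=0) = 0.4581, weight P(X=0) = 5/18
  P(Y|X=1) = (1/5, 3/5, 1/5), H(Y|X=1) = 0.4127, weight P(X=1) = 5/18
  P(Y|X=2) = (1/2, 1/4, 1/4), H(Y|X=2) = 0.4515, weight P(X=2) = 4/9
H(Y|X) = 0.4426 dits

H(X) + H(Y|X) = 0.4656 + 0.4426 = 0.9082 dits

Both sides equal 0.9082 dits. ✓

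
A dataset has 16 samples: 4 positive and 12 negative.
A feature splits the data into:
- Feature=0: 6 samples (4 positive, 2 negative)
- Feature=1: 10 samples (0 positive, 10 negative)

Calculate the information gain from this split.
0.4669 bits

Information Gain = H(Y) - H(Y|Feature)

Before split:
P(positive) = 4/16 = 0.2500
H(Y) = 0.8113 bits

After split:
Feature=0: H = 0.9183 bits (weight = 6/16)
Feature=1: H = 0.0000 bits (weight = 10/16)
H(Y|Feature) = (6/16)×0.9183 + (10/16)×0.0000 = 0.3444 bits

Information Gain = 0.8113 - 0.3444 = 0.4669 bits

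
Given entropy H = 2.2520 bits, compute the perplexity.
4.7634

Perplexity is 2^H (or exp(H) for natural log).

H = 2.2520 bits
Perplexity = 2^2.2520 = 4.7634

Interpretation: The model's uncertainty is equivalent to choosing uniformly among 4.8 options.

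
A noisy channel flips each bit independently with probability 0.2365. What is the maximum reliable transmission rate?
0.2108 bits

For a binary symmetric channel (BSC) with error probability p:
Capacity C = 1 - H(p) bits per symbol

where H(p) = -p log₂(p) - (1-p) log₂(1-p) is the binary entropy function.

H(0.2365) = 0.7892 bits
C = 1 - 0.7892 = 0.2108 bits per symbol

This means we can reliably transmit up to 0.2108 bits of information per channel use.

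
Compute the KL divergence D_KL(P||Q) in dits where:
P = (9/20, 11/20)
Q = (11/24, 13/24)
0.0001 dits

KL divergence: D_KL(P||Q) = Σ p(x) log(p(x)/q(x))

Computing term by term:
  x=0: 9/20 × log_10[(9/20)/(11/24)] = 9/20 × -0.0080 = -0.0036
  x=1: 11/20 × log_10[(11/20)/(13/24)] = 11/20 × 0.0066 = 0.0036

D_KL(P||Q) = 0.0001 dits

Note: KL divergence is always non-negative and equals 0 iff P = Q.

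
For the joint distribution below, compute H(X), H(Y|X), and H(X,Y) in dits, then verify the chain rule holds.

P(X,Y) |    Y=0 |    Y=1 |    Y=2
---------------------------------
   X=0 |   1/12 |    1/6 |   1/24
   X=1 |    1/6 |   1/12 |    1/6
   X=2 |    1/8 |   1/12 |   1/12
H(X,Y) = 0.9192, H(X) = 0.4706, H(Y|X) = 0.4486 (all in dits)

Chain rule: H(X,Y) = H(X) + H(Y|X)

Left side — joint entropy directly:
H(X,Y) = -Σ p(x,y) log p(x,y) = 0.9192 dits

Right side — compute H(Y|X) from the conditional distributions:
P(X) = (7/24, 5/12, 7/24), so H(X) = 0.4706 dits
H(Y|X) = Σ_x P(X=x) · H(Y|X=x):
  P(Y|X=0) = (2/7, 4/7, 1/7), H(Y|X=0) = 0.4151, weight P(X=0) = 7/24
  P(Y|X=1) = (2/5, 1/5, 2/5), H(Y|X=1) = 0.4581, weight P(X=1) = 5/12
  P(Y|X=2) = (3/7, 2/7, 2/7), H(Y|X=2) = 0.4686, weight P(X=2) = 7/24
H(Y|X) = 0.4486 dits

H(X) + H(Y|X) = 0.4706 + 0.4486 = 0.9192 dits

Both sides equal 0.9192 dits. ✓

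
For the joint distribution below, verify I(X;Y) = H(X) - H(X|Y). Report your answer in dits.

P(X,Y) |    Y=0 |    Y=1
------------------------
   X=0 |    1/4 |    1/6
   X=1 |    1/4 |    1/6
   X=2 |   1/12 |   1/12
I(X;Y) = 0.0012 dits

Mutual information has multiple equivalent forms:
- I(X;Y) = H(X) - H(X|Y)
- I(X;Y) = H(Y) - H(Y|X)
- I(X;Y) = H(X) + H(Y) - H(X,Y)

Computing all quantities:
H(X) = 0.4465, H(Y) = 0.2950, H(X,Y) = 0.7403
H(X|Y) = 0.4453, H(Y|X) = 0.2937

Verification:
H(X) - H(X|Y) = 0.4465 - 0.4453 = 0.0012
H(Y) - H(Y|X) = 0.2950 - 0.2937 = 0.0012
H(X) + H(Y) - H(X,Y) = 0.4465 + 0.2950 - 0.7403 = 0.0012

All forms give I(X;Y) = 0.0012 dits. ✓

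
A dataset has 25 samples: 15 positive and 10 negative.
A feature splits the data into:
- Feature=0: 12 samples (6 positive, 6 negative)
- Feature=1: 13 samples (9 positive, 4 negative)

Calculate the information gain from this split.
0.0279 bits

Information Gain = H(Y) - H(Y|Feature)

Before split:
P(positive) = 15/25 = 0.6000
H(Y) = 0.9710 bits

After split:
Feature=0: H = 1.0000 bits (weight = 12/25)
Feature=1: H = 0.8905 bits (weight = 13/25)
H(Y|Feature) = (12/25)×1.0000 + (13/25)×0.8905 = 0.9431 bits

Information Gain = 0.9710 - 0.9431 = 0.0279 bits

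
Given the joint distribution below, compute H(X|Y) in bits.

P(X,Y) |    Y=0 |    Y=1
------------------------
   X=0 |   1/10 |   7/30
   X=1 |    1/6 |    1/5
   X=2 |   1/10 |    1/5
1.5658 bits

Using the chain rule: H(X|Y) = H(X,Y) - H(Y)

First, compute H(X,Y) = 2.5139 bits

Marginal P(Y) = (11/30, 19/30)
H(Y) = 0.9481 bits

H(X|Y) = H(X,Y) - H(Y) = 2.5139 - 0.9481 = 1.5658 bits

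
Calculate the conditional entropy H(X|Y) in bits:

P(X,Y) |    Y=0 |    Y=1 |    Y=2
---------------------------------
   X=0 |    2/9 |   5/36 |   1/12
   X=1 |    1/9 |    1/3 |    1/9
0.9104 bits

Using the chain rule: H(X|Y) = H(X,Y) - H(Y)

First, compute H(X,Y) = 2.4093 bits

Marginal P(Y) = (1/3, 17/36, 7/36)
H(Y) = 1.4989 bits

H(X|Y) = H(X,Y) - H(Y) = 2.4093 - 1.4989 = 0.9104 bits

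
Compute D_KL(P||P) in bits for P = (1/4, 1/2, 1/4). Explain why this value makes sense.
0.0000 bits

KL divergence satisfies the Gibbs inequality: D_KL(P||Q) ≥ 0 for all distributions P, Q.

D_KL(P||Q) = Σ p(x) log(p(x)/q(x))
Each term is p(x) × log_2(p(x)/p(x)) = p(x) × log_2(1) = 0, so the sum is 0.
D_KL(P||Q) = 0.0000 bits

When P = Q, the KL divergence is exactly 0, as there is no 'divergence' between identical distributions.

This non-negativity is a fundamental property: relative entropy cannot be negative because it measures how different Q is from P.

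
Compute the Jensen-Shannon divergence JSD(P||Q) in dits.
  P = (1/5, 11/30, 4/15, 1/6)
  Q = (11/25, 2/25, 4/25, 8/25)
0.0399 dits

Jensen-Shannon divergence is:
JSD(P||Q) = 0.5 × D_KL(P||M) + 0.5 × D_KL(Q||M)
where M = 0.5 × (P + Q) is the mixture distribution.

M = 0.5 × (1/5, 11/30, 4/15, 1/6) + 0.5 × (11/25, 2/25, 4/25, 8/25) = (8/25, 0.223333, 0.213333, 0.243333)

D_KL(P||M) = 0.0366 dits
D_KL(Q||M) = 0.0433 dits

JSD(P||Q) = 0.5 × 0.0366 + 0.5 × 0.0433 = 0.0399 dits

Unlike KL divergence, JSD is symmetric and bounded: 0 ≤ JSD ≤ log(2).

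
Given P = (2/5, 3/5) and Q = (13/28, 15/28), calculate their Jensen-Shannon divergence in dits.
0.0009 dits

Jensen-Shannon divergence is:
JSD(P||Q) = 0.5 × D_KL(P||M) + 0.5 × D_KL(Q||M)
where M = 0.5 × (P + Q) is the mixture distribution.

M = 0.5 × (2/5, 3/5) + 0.5 × (13/28, 15/28) = (0.432143, 0.567857)

D_KL(P||M) = 0.0009 dits
D_KL(Q||M) = 0.0009 dits

JSD(P||Q) = 0.5 × 0.0009 + 0.5 × 0.0009 = 0.0009 dits

Unlike KL divergence, JSD is symmetric and bounded: 0 ≤ JSD ≤ log(2).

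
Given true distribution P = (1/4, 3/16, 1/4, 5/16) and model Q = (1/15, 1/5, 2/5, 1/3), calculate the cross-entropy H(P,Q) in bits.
2.2379 bits

Cross-entropy: H(P,Q) = -Σ p(x) log q(x)

Alternatively: H(P,Q) = H(P) + D_KL(P||Q)
H(P) = 1.9772 bits
D_KL(P||Q) = 0.2606 bits

H(P,Q) = 1.9772 + 0.2606 = 2.2379 bits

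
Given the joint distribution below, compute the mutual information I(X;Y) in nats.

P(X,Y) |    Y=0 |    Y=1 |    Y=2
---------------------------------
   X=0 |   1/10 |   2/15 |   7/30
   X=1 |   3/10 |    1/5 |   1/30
0.1412 nats

Mutual information: I(X;Y) = H(X) + H(Y) - H(X,Y)

Marginals:
P(X) = (7/15, 8/15), H(X) = 0.6909 nats
P(Y) = (2/5, 1/3, 4/15), H(Y) = 1.0852 nats

Joint entropy: H(X,Y) = 1.6349 nats

I(X;Y) = 0.6909 + 1.0852 - 1.6349 = 0.1412 nats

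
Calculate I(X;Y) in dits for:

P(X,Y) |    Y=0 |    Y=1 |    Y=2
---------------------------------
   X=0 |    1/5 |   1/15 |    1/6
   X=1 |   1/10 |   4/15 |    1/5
0.0321 dits

Mutual information: I(X;Y) = H(X) + H(Y) - H(X,Y)

Marginals:
P(X) = (13/30, 17/30), H(X) = 0.2972 dits
P(Y) = (3/10, 1/3, 11/30), H(Y) = 0.4757 dits

Joint entropy: H(X,Y) = 0.7408 dits

I(X;Y) = 0.2972 + 0.4757 - 0.7408 = 0.0321 dits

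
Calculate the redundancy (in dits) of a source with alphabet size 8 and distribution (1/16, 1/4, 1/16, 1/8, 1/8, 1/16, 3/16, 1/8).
0.0518 dits

Redundancy measures how far a source is from maximum entropy:
R = H_max - H(X)

Maximum entropy for 8 symbols: H_max = log_10(8) = 0.9031 dits
Actual entropy: H(X) = 0.8513 dits
Redundancy: R = 0.9031 - 0.8513 = 0.0518 dits

This redundancy represents potential for compression: the source could be compressed by 0.0518 dits per symbol.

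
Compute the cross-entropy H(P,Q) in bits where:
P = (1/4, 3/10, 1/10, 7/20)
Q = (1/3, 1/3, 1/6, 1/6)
2.0350 bits

Cross-entropy: H(P,Q) = -Σ p(x) log q(x)

Alternatively: H(P,Q) = H(P) + D_KL(P||Q)
H(P) = 1.8834 bits
D_KL(P||Q) = 0.1516 bits

H(P,Q) = 1.8834 + 0.1516 = 2.0350 bits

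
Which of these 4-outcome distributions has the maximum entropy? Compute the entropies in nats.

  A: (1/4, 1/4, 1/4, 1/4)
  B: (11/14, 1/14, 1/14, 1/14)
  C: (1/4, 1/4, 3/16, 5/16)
A

For a discrete distribution over n outcomes, entropy is maximized by the uniform distribution.

Computing entropies:
H(A) = 1.3863 nats
H(B) = 0.7550 nats
H(C) = 1.3705 nats

The uniform distribution (where all probabilities equal 1/4) achieves the maximum entropy of log_e(4) = 1.3863 nats.

Distribution A has the highest entropy.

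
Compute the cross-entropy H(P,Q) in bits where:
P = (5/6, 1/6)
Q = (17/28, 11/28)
0.8246 bits

Cross-entropy: H(P,Q) = -Σ p(x) log q(x)

Alternatively: H(P,Q) = H(P) + D_KL(P||Q)
H(P) = 0.6500 bits
D_KL(P||Q) = 0.1745 bits

H(P,Q) = 0.6500 + 0.1745 = 0.8246 bits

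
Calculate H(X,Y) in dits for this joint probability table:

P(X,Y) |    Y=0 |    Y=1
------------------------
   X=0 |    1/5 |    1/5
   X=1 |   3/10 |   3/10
0.5933 dits

Joint entropy is H(X,Y) = -Σ_{x,y} p(x,y) log p(x,y).

Summing over all non-zero entries:
H(X,Y) = -[1/5·log_10(1/5) + 1/5·log_10(1/5) + 3/10·log_10(3/10) + 3/10·log_10(3/10)]
H(X,Y) = 0.5933 dits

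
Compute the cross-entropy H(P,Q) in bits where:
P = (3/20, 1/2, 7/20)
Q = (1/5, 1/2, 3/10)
1.4562 bits

Cross-entropy: H(P,Q) = -Σ p(x) log q(x)

Alternatively: H(P,Q) = H(P) + D_KL(P||Q)
H(P) = 1.4406 bits
D_KL(P||Q) = 0.0156 bits

H(P,Q) = 1.4406 + 0.0156 = 1.4562 bits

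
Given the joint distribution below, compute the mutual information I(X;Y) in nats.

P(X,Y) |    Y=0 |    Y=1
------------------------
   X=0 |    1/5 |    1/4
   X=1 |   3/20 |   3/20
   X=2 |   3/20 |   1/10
0.0078 nats

Mutual information: I(X;Y) = H(X) + H(Y) - H(X,Y)

Marginals:
P(X) = (9/20, 3/10, 1/4), H(X) = 1.0671 nats
P(Y) = (1/2, 1/2), H(Y) = 0.6931 nats

Joint entropy: H(X,Y) = 1.7524 nats

I(X;Y) = 1.0671 + 0.6931 - 1.7524 = 0.0078 nats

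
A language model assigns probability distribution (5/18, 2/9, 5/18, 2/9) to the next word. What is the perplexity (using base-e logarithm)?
3.9753

Perplexity is e^H (or exp(H) for natural log).

First, H = -Σ p log p = 1.3801 nats
Perplexity = e^1.3801 = 3.9753

Interpretation: The model's uncertainty is equivalent to choosing uniformly among 4.0 options.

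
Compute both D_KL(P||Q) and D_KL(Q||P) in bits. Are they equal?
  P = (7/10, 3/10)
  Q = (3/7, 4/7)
D_KL(P||Q) = 0.2166, D_KL(Q||P) = 0.2279

KL divergence is not symmetric: D_KL(P||Q) ≠ D_KL(Q||P) in general.

D_KL(P||Q) = 0.2166 bits
D_KL(Q||P) = 0.2279 bits

No, they are not equal!

This asymmetry is why KL divergence is not a true distance metric.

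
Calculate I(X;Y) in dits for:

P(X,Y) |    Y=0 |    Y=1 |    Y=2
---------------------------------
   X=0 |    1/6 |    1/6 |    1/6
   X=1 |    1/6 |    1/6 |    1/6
0.0000 dits

Mutual information: I(X;Y) = H(X) + H(Y) - H(X,Y)

Marginals:
P(X) = (1/2, 1/2), H(X) = 0.3010 dits
P(Y) = (1/3, 1/3, 1/3), H(Y) = 0.4771 dits

Joint entropy: H(X,Y) = 0.7782 dits

I(X;Y) = 0.3010 + 0.4771 - 0.7782 = 0.0000 dits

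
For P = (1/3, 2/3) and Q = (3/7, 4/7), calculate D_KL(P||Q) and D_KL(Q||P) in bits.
D_KL(P||Q) = 0.0274, D_KL(Q||P) = 0.0283

KL divergence is not symmetric: D_KL(P||Q) ≠ D_KL(Q||P) in general.

D_KL(P||Q) = 0.0274 bits
D_KL(Q||P) = 0.0283 bits

No, they are not equal!

This asymmetry is why KL divergence is not a true distance metric.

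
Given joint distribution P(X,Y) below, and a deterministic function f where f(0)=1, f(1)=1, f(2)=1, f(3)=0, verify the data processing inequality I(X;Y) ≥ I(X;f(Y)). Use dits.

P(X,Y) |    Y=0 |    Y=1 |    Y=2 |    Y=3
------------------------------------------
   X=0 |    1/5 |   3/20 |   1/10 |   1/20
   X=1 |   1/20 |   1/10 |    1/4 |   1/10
I(X;Y) = 0.0412, I(X;f(Y)) = 0.0043, inequality holds: 0.0412 ≥ 0.0043

Data Processing Inequality: For any Markov chain X → Y → Z, we have I(X;Y) ≥ I(X;Z).

Here Z = f(Y) is a deterministic function of Y, forming X → Y → Z.

Original I(X;Y) = 0.0412 dits

After applying f:
P(X,Z) where Z=f(Y):
- P(X,Z=0) = P(X,Y=3)
- P(X,Z=1) = P(X,Y=0) + P(X,Y=1) + P(X,Y=2)

I(X;Z) = I(X;f(Y)) = 0.0043 dits

Verification: 0.0412 ≥ 0.0043 ✓

Information cannot be created by processing; the function f can only lose information about X.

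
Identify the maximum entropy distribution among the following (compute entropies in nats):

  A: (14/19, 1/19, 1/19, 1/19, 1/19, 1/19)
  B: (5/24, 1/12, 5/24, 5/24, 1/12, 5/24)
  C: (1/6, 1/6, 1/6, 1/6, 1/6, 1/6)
C

For a discrete distribution over n outcomes, entropy is maximized by the uniform distribution.

Computing entropies:
H(A) = 0.9999 nats
H(B) = 1.7213 nats
H(C) = 1.7918 nats

The uniform distribution (where all probabilities equal 1/6) achieves the maximum entropy of log_e(6) = 1.7918 nats.

Distribution C has the highest entropy.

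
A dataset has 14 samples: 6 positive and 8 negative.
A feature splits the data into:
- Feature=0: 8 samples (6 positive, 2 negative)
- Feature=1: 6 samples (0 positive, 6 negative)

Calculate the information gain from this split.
0.5216 bits

Information Gain = H(Y) - H(Y|Feature)

Before split:
P(positive) = 6/14 = 0.4286
H(Y) = 0.9852 bits

After split:
Feature=0: H = 0.8113 bits (weight = 8/14)
Feature=1: H = 0.0000 bits (weight = 6/14)
H(Y|Feature) = (8/14)×0.8113 + (6/14)×0.0000 = 0.4636 bits

Information Gain = 0.9852 - 0.4636 = 0.5216 bits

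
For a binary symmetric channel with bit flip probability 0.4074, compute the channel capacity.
0.0249 bits

For a binary symmetric channel (BSC) with error probability p:
Capacity C = 1 - H(p) bits per symbol

where H(p) = -p log₂(p) - (1-p) log₂(1-p) is the binary entropy function.

H(0.4074) = 0.9751 bits
C = 1 - 0.9751 = 0.0249 bits per symbol

This means we can reliably transmit up to 0.0249 bits of information per channel use.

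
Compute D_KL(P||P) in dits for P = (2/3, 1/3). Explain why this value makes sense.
0.0000 dits

KL divergence satisfies the Gibbs inequality: D_KL(P||Q) ≥ 0 for all distributions P, Q.

D_KL(P||Q) = Σ p(x) log(p(x)/q(x))
Each term is p(x) × log_10(p(x)/p(x)) = p(x) × log_10(1) = 0, so the sum is 0.
D_KL(P||Q) = 0.0000 dits

When P = Q, the KL divergence is exactly 0, as there is no 'divergence' between identical distributions.

This non-negativity is a fundamental property: relative entropy cannot be negative because it measures how different Q is from P.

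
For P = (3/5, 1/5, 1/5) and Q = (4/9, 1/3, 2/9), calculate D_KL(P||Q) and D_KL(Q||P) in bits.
D_KL(P||Q) = 0.0820, D_KL(Q||P) = 0.0870

KL divergence is not symmetric: D_KL(P||Q) ≠ D_KL(Q||P) in general.

D_KL(P||Q) = 0.0820 bits
D_KL(Q||P) = 0.0870 bits

No, they are not equal!

This asymmetry is why KL divergence is not a true distance metric.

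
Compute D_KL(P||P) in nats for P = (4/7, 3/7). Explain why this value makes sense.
0.0000 nats

KL divergence satisfies the Gibbs inequality: D_KL(P||Q) ≥ 0 for all distributions P, Q.

D_KL(P||Q) = Σ p(x) log(p(x)/q(x))
Each term is p(x) × log_e(p(x)/p(x)) = p(x) × log_e(1) = 0, so the sum is 0.
D_KL(P||Q) = 0.0000 nats

When P = Q, the KL divergence is exactly 0, as there is no 'divergence' between identical distributions.

This non-negativity is a fundamental property: relative entropy cannot be negative because it measures how different Q is from P.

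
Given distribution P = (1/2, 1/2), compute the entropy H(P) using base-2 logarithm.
1.0000 bits

Shannon entropy is H(X) = -Σ p(x) log p(x).

For P = (1/2, 1/2):
H = -1/2 × log_2(1/2) -1/2 × log_2(1/2)
H = 1.0000 bits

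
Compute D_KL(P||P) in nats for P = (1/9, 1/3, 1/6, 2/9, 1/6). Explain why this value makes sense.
0.0000 nats

KL divergence satisfies the Gibbs inequality: D_KL(P||Q) ≥ 0 for all distributions P, Q.

D_KL(P||Q) = Σ p(x) log(p(x)/q(x))
Each term is p(x) × log_e(p(x)/p(x)) = p(x) × log_e(1) = 0, so the sum is 0.
D_KL(P||Q) = 0.0000 nats

When P = Q, the KL divergence is exactly 0, as there is no 'divergence' between identical distributions.

This non-negativity is a fundamental property: relative entropy cannot be negative because it measures how different Q is from P.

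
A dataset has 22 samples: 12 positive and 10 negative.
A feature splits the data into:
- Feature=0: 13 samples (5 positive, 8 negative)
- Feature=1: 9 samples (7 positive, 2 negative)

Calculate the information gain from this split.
0.1134 bits

Information Gain = H(Y) - H(Y|Feature)

Before split:
P(positive) = 12/22 = 0.5455
H(Y) = 0.9940 bits

After split:
Feature=0: H = 0.9612 bits (weight = 13/22)
Feature=1: H = 0.7642 bits (weight = 9/22)
H(Y|Feature) = (13/22)×0.9612 + (9/22)×0.7642 = 0.8806 bits

Information Gain = 0.9940 - 0.8806 = 0.1134 bits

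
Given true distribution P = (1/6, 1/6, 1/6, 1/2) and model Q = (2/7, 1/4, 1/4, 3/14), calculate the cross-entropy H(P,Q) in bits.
2.0791 bits

Cross-entropy: H(P,Q) = -Σ p(x) log q(x)

Alternatively: H(P,Q) = H(P) + D_KL(P||Q)
H(P) = 1.7925 bits
D_KL(P||Q) = 0.2866 bits

H(P,Q) = 1.7925 + 0.2866 = 2.0791 bits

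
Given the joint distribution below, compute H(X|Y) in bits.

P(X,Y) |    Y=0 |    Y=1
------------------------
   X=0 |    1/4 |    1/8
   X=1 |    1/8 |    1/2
0.7956 bits

Using the chain rule: H(X|Y) = H(X,Y) - H(Y)

First, compute H(X,Y) = 1.7500 bits

Marginal P(Y) = (3/8, 5/8)
H(Y) = 0.9544 bits

H(X|Y) = H(X,Y) - H(Y) = 1.7500 - 0.9544 = 0.7956 bits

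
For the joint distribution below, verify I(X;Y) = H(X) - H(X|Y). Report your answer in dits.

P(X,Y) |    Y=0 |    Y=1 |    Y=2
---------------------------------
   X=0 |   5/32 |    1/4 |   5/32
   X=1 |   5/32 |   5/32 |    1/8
I(X;Y) = 0.0021 dits

Mutual information has multiple equivalent forms:
- I(X;Y) = H(X) - H(X|Y)
- I(X;Y) = H(Y) - H(Y|X)
- I(X;Y) = H(X) + H(Y) - H(X,Y)

Computing all quantities:
H(X) = 0.2976, H(Y) = 0.4717, H(X,Y) = 0.7673
H(X|Y) = 0.2955, H(Y|X) = 0.4696

Verification:
H(X) - H(X|Y) = 0.2976 - 0.2955 = 0.0021
H(Y) - H(Y|X) = 0.4717 - 0.4696 = 0.0021
H(X) + H(Y) - H(X,Y) = 0.2976 + 0.4717 - 0.7673 = 0.0021

All forms give I(X;Y) = 0.0021 dits. ✓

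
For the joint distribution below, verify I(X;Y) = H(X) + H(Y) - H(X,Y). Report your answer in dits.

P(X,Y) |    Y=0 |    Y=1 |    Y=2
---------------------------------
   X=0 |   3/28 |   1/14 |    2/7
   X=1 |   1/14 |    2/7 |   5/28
I(X;Y) = 0.0358 dits

Mutual information has multiple equivalent forms:
- I(X;Y) = H(X) - H(X|Y)
- I(X;Y) = H(Y) - H(Y|X)
- I(X;Y) = H(X) + H(Y) - H(X,Y)

Computing all quantities:
H(X) = 0.2999, H(Y) = 0.4480, H(X,Y) = 0.7122
H(X|Y) = 0.2642, H(Y|X) = 0.4122

Verification:
H(X) - H(X|Y) = 0.2999 - 0.2642 = 0.0358
H(Y) - H(Y|X) = 0.4480 - 0.4122 = 0.0358
H(X) + H(Y) - H(X,Y) = 0.2999 + 0.4480 - 0.7122 = 0.0358

All forms give I(X;Y) = 0.0358 dits. ✓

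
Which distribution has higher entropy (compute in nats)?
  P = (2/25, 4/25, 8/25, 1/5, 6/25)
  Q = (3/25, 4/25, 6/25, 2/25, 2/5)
P

Computing entropies in nats:
H(P) = 1.5243
H(Q) = 1.4587

Distribution P has higher entropy.

Intuition: The distribution closer to uniform (more spread out) has higher entropy.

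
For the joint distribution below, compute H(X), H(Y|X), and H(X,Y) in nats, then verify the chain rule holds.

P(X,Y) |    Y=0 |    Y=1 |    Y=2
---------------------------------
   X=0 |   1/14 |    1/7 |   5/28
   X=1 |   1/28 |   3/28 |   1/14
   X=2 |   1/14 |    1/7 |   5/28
H(X,Y) = 2.0951, H(X) = 1.0642, H(Y|X) = 1.0309 (all in nats)

Chain rule: H(X,Y) = H(X) + H(Y|X)

Left side — joint entropy directly:
H(X,Y) = -Σ p(x,y) log p(x,y) = 2.0951 nats

Right side — compute H(Y|X) from the conditional distributions:
P(X) = (11/28, 3/14, 11/28), so H(X) = 1.0642 nats
H(Y|X) = Σ_x P(X=x) · H(Y|X=x):
  P(Y|X=0) = (2/11, 4/11, 5/11), H(Y|X=0) = 1.0362, weight P(X=0) = 11/28
  P(Y|X=1) = (1/6, 1/2, 1/3), H(Y|X=1) = 1.0114, weight P(X=1) = 3/14
  P(Y|X=2) = (2/11, 4/11, 5/11), H(Y|X=2) = 1.0362, weight P(X=2) = 11/28
H(Y|X) = 1.0309 nats

H(X) + H(Y|X) = 1.0642 + 1.0309 = 2.0951 nats

Both sides equal 2.0951 nats. ✓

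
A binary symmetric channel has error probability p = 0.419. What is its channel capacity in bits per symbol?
0.0190 bits

For a binary symmetric channel (BSC) with error probability p:
Capacity C = 1 - H(p) bits per symbol

where H(p) = -p log₂(p) - (1-p) log₂(1-p) is the binary entropy function.

H(0.419) = 0.9810 bits
C = 1 - 0.9810 = 0.0190 bits per symbol

This means we can reliably transmit up to 0.0190 bits of information per channel use.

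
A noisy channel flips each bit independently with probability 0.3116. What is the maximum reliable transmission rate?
0.1050 bits

For a binary symmetric channel (BSC) with error probability p:
Capacity C = 1 - H(p) bits per symbol

where H(p) = -p log₂(p) - (1-p) log₂(1-p) is the binary entropy function.

H(0.3116) = 0.8950 bits
C = 1 - 0.8950 = 0.1050 bits per symbol

This means we can reliably transmit up to 0.1050 bits of information per channel use.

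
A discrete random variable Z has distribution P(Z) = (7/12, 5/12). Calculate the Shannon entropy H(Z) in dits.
0.2950 dits

Shannon entropy is H(X) = -Σ p(x) log p(x).

For P = (7/12, 5/12):
H = -7/12 × log_10(7/12) -5/12 × log_10(5/12)
H = 0.2950 dits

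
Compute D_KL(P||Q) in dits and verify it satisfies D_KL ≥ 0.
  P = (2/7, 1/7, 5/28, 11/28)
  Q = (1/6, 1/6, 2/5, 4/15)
0.0609 dits

KL divergence satisfies the Gibbs inequality: D_KL(P||Q) ≥ 0 for all distributions P, Q.

D_KL(P||Q) = Σ p(x) log(p(x)/q(x))
Term by term:
  x=0: 2/7 × log_10[(2/7)/(1/6)] = 0.0669
  x=1: 1/7 × log_10[(1/7)/(1/6)] = -0.0096
  x=2: 5/28 × log_10[(5/28)/(2/5)] = -0.0625
  x=3: 11/28 × log_10[(11/28)/(4/15)] = 0.0661
D_KL(P||Q) = 0.0609 dits

D_KL(P||Q) = 0.0609 ≥ 0 ✓

This non-negativity is a fundamental property: relative entropy cannot be negative because it measures how different Q is from P.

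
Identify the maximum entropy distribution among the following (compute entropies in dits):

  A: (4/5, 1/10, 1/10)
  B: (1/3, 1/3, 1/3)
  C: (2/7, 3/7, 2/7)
B

For a discrete distribution over n outcomes, entropy is maximized by the uniform distribution.

Computing entropies:
H(A) = 0.2775 dits
H(B) = 0.4771 dits
H(C) = 0.4686 dits

The uniform distribution (where all probabilities equal 1/3) achieves the maximum entropy of log_10(3) = 0.4771 dits.

Distribution B has the highest entropy.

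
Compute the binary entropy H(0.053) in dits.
0.0900 dits

The binary entropy function is:
H(p) = -p log(p) - (1-p) log(1-p)

H(0.053) = -0.053 × log_10(0.053) - 0.947 × log_10(0.947)
H(0.053) = 0.0900 dits

Note: Binary entropy is maximized at p=0.5 (H=1 bit) and minimized at p=0 or p=1 (H=0).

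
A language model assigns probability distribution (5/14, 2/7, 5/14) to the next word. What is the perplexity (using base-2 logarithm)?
2.9843

Perplexity is 2^H (or exp(H) for natural log).

First, H = -Σ p log p = 1.5774 bits
Perplexity = 2^1.5774 = 2.9843

Interpretation: The model's uncertainty is equivalent to choosing uniformly among 3.0 options.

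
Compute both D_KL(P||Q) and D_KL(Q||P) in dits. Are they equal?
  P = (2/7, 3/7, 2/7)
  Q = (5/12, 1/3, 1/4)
D_KL(P||Q) = 0.0165, D_KL(Q||P) = 0.0174

KL divergence is not symmetric: D_KL(P||Q) ≠ D_KL(Q||P) in general.

D_KL(P||Q) = 0.0165 dits
D_KL(Q||P) = 0.0174 dits

No, they are not equal!

This asymmetry is why KL divergence is not a true distance metric.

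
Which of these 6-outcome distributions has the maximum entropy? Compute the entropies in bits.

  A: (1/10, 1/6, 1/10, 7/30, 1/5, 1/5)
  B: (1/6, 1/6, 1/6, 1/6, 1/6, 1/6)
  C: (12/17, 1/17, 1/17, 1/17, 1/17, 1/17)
B

For a discrete distribution over n outcomes, entropy is maximized by the uniform distribution.

Computing entropies:
H(A) = 2.5139 bits
H(B) = 2.5850 bits
H(C) = 1.5569 bits

The uniform distribution (where all probabilities equal 1/6) achieves the maximum entropy of log_2(6) = 2.5850 bits.

Distribution B has the highest entropy.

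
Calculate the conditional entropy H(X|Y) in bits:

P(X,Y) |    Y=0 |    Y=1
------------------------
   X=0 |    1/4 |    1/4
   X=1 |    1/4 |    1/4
1.0000 bits

Using the chain rule: H(X|Y) = H(X,Y) - H(Y)

First, compute H(X,Y) = 2.0000 bits

Marginal P(Y) = (1/2, 1/2)
H(Y) = 1.0000 bits

H(X|Y) = H(X,Y) - H(Y) = 2.0000 - 1.0000 = 1.0000 bits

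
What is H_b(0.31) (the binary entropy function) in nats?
0.6191 nats

The binary entropy function is:
H(p) = -p log(p) - (1-p) log(1-p)

H(0.31) = -0.31 × log_e(0.31) - 0.69 × log_e(0.69)
H(0.31) = 0.6191 nats

Note: Binary entropy is maximized at p=0.5 (H=1 bit) and minimized at p=0 or p=1 (H=0).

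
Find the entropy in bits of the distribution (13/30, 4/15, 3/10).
1.5524 bits

Shannon entropy is H(X) = -Σ p(x) log p(x).

For P = (13/30, 4/15, 3/10):
H = -13/30 × log_2(13/30) -4/15 × log_2(4/15) -3/10 × log_2(3/10)
H = 1.5524 bits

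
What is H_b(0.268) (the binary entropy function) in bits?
0.8386 bits

The binary entropy function is:
H(p) = -p log(p) - (1-p) log(1-p)

H(0.268) = -0.268 × log_2(0.268) - 0.732 × log_2(0.732)
H(0.268) = 0.8386 bits

Note: Binary entropy is maximized at p=0.5 (H=1 bit) and minimized at p=0 or p=1 (H=0).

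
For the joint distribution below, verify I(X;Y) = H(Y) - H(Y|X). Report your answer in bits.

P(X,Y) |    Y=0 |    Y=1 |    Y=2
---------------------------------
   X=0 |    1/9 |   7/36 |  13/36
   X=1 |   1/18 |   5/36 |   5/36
I(X;Y) = 0.0124 bits

Mutual information has multiple equivalent forms:
- I(X;Y) = H(X) - H(X|Y)
- I(X;Y) = H(Y) - H(Y|X)
- I(X;Y) = H(X) + H(Y) - H(X,Y)

Computing all quantities:
H(X) = 0.9183, H(Y) = 1.4591, H(X,Y) = 2.3650
H(X|Y) = 0.9059, H(Y|X) = 1.4467

Verification:
H(X) - H(X|Y) = 0.9183 - 0.9059 = 0.0124
H(Y) - H(Y|X) = 1.4591 - 1.4467 = 0.0124
H(X) + H(Y) - H(X,Y) = 0.9183 + 1.4591 - 2.3650 = 0.0124

All forms give I(X;Y) = 0.0124 bits. ✓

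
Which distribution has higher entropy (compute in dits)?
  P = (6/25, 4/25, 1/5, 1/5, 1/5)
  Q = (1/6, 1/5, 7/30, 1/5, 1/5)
Q

Computing entropies in dits:
H(P) = 0.6955
H(Q) = 0.6965

Distribution Q has higher entropy.

Intuition: The distribution closer to uniform (more spread out) has higher entropy.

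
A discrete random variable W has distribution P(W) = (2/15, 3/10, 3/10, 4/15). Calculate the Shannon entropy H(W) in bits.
1.9383 bits

Shannon entropy is H(X) = -Σ p(x) log p(x).

For P = (2/15, 3/10, 3/10, 4/15):
H = -2/15 × log_2(2/15) -3/10 × log_2(3/10) -3/10 × log_2(3/10) -4/15 × log_2(4/15)
H = 1.9383 bits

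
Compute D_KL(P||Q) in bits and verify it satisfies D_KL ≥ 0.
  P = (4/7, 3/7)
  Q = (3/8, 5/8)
0.1140 bits

KL divergence satisfies the Gibbs inequality: D_KL(P||Q) ≥ 0 for all distributions P, Q.

D_KL(P||Q) = Σ p(x) log(p(x)/q(x))
Term by term:
  x=0: 4/7 × log_2[(4/7)/(3/8)] = 0.3472
  x=1: 3/7 × log_2[(3/7)/(5/8)] = -0.2333
D_KL(P||Q) = 0.1140 bits

D_KL(P||Q) = 0.1140 ≥ 0 ✓

This non-negativity is a fundamental property: relative entropy cannot be negative because it measures how different Q is from P.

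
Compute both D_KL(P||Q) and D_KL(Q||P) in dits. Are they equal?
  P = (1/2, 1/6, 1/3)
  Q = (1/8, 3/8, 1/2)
D_KL(P||Q) = 0.1836, D_KL(Q||P) = 0.1449

KL divergence is not symmetric: D_KL(P||Q) ≠ D_KL(Q||P) in general.

D_KL(P||Q) = 0.1836 dits
D_KL(Q||P) = 0.1449 dits

No, they are not equal!

This asymmetry is why KL divergence is not a true distance metric.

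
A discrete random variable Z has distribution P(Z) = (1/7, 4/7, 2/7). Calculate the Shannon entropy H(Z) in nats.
0.9557 nats

Shannon entropy is H(X) = -Σ p(x) log p(x).

For P = (1/7, 4/7, 2/7):
H = -1/7 × log_e(1/7) -4/7 × log_e(4/7) -2/7 × log_e(2/7)
H = 0.9557 nats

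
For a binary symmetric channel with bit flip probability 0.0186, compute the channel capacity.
0.8665 bits

For a binary symmetric channel (BSC) with error probability p:
Capacity C = 1 - H(p) bits per symbol

where H(p) = -p log₂(p) - (1-p) log₂(1-p) is the binary entropy function.

H(0.0186) = 0.1335 bits
C = 1 - 0.1335 = 0.8665 bits per symbol

This means we can reliably transmit up to 0.8665 bits of information per channel use.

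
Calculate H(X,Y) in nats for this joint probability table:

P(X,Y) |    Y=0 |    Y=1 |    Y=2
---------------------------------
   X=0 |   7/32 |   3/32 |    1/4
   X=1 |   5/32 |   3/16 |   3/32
1.7268 nats

Joint entropy is H(X,Y) = -Σ_{x,y} p(x,y) log p(x,y).

Summing over all non-zero entries:
H(X,Y) = -[7/32·log_e(7/32) + 3/32·log_e(3/32) + 1/4·log_e(1/4) + 5/32·log_e(5/32) + 3/16·log_e(3/16) + 3/32·log_e(3/32)]
H(X,Y) = 1.7268 nats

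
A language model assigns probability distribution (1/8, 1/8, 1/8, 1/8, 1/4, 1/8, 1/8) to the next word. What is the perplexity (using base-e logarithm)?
6.7272

Perplexity is e^H (or exp(H) for natural log).

First, H = -Σ p log p = 1.9062 nats
Perplexity = e^1.9062 = 6.7272

Interpretation: The model's uncertainty is equivalent to choosing uniformly among 6.7 options.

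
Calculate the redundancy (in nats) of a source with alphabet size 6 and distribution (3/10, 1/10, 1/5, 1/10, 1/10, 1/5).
0.0960 nats

Redundancy measures how far a source is from maximum entropy:
R = H_max - H(X)

Maximum entropy for 6 symbols: H_max = log_e(6) = 1.7918 nats
Actual entropy: H(X) = 1.6957 nats
Redundancy: R = 1.7918 - 1.6957 = 0.0960 nats

This redundancy represents potential for compression: the source could be compressed by 0.0960 nats per symbol.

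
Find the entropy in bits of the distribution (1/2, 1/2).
1.0000 bits

Shannon entropy is H(X) = -Σ p(x) log p(x).

For P = (1/2, 1/2):
H = -1/2 × log_2(1/2) -1/2 × log_2(1/2)
H = 1.0000 bits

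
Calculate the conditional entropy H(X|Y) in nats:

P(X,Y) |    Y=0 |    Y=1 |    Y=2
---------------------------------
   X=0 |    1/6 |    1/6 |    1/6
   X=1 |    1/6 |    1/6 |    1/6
0.6931 nats

Using the chain rule: H(X|Y) = H(X,Y) - H(Y)

First, compute H(X,Y) = 1.7918 nats

Marginal P(Y) = (1/3, 1/3, 1/3)
H(Y) = 1.0986 nats

H(X|Y) = H(X,Y) - H(Y) = 1.7918 - 1.0986 = 0.6931 nats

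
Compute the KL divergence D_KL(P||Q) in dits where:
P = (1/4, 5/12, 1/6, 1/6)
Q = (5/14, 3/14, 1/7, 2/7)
0.0537 dits

KL divergence: D_KL(P||Q) = Σ p(x) log(p(x)/q(x))

Computing term by term:
  x=0: 1/4 × log_10[(1/4)/(5/14)] = 1/4 × -0.1549 = -0.0387
  x=1: 5/12 × log_10[(5/12)/(3/14)] = 5/12 × 0.2888 = 0.1203
  x=2: 1/6 × log_10[(1/6)/(1/7)] = 1/6 × 0.0669 = 0.0112
  x=3: 1/6 × log_10[(1/6)/(2/7)] = 1/6 × -0.2341 = -0.0390

D_KL(P||Q) = 0.0537 dits

Note: KL divergence is always non-negative and equals 0 iff P = Q.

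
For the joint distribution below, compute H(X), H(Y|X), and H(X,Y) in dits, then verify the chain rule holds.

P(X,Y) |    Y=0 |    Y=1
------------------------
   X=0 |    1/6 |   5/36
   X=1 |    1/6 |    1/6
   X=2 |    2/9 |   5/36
H(X,Y) = 0.7724, H(X) = 0.4761, H(Y|X) = 0.2963 (all in dits)

Chain rule: H(X,Y) = H(X) + H(Y|X)

Left side — joint entropy directly:
H(X,Y) = -Σ p(x,y) log p(x,y) = 0.7724 dits

Right side — compute H(Y|X) from the conditional distributions:
P(X) = (11/36, 1/3, 13/36), so H(X) = 0.4761 dits
H(Y|X) = Σ_x P(X=x) · H(Y|X=x):
  P(Y|X=0) = (6/11, 5/11), H(Y|X=0) = 0.2992, weight P(X=0) = 11/36
  P(Y|X=1) = (1/2, 1/2), H(Y|X=1) = 0.3010, weight P(X=1) = 1/3
  P(Y|X=2) = (8/13, 5/13), H(Y|X=2) = 0.2894, weight P(X=2) = 13/36
H(Y|X) = 0.2963 dits

H(X) + H(Y|X) = 0.4761 + 0.2963 = 0.7724 dits

Both sides equal 0.7724 dits. ✓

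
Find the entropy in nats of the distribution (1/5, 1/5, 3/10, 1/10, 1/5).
1.5571 nats

Shannon entropy is H(X) = -Σ p(x) log p(x).

For P = (1/5, 1/5, 3/10, 1/10, 1/5):
H = -1/5 × log_e(1/5) -1/5 × log_e(1/5) -3/10 × log_e(3/10) -1/10 × log_e(1/10) -1/5 × log_e(1/5)
H = 1.5571 nats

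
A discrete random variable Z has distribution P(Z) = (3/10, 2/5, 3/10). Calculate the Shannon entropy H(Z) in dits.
0.4729 dits

Shannon entropy is H(X) = -Σ p(x) log p(x).

For P = (3/10, 2/5, 3/10):
H = -3/10 × log_10(3/10) -2/5 × log_10(2/5) -3/10 × log_10(3/10)
H = 0.4729 dits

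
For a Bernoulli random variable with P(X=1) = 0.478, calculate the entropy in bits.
0.9986 bits

The binary entropy function is:
H(p) = -p log(p) - (1-p) log(1-p)

H(0.478) = -0.478 × log_2(0.478) - 0.522 × log_2(0.522)
H(0.478) = 0.9986 bits

Note: Binary entropy is maximized at p=0.5 (H=1 bit) and minimized at p=0 or p=1 (H=0).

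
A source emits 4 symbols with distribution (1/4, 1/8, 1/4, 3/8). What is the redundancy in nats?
0.0654 nats

Redundancy measures how far a source is from maximum entropy:
R = H_max - H(X)

Maximum entropy for 4 symbols: H_max = log_e(4) = 1.3863 nats
Actual entropy: H(X) = 1.3209 nats
Redundancy: R = 1.3863 - 1.3209 = 0.0654 nats

This redundancy represents potential for compression: the source could be compressed by 0.0654 nats per symbol.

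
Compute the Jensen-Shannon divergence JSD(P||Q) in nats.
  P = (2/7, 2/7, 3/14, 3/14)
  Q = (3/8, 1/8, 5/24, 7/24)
0.0222 nats

Jensen-Shannon divergence is:
JSD(P||Q) = 0.5 × D_KL(P||M) + 0.5 × D_KL(Q||M)
where M = 0.5 × (P + Q) is the mixture distribution.

M = 0.5 × (2/7, 2/7, 3/14, 3/14) + 0.5 × (3/8, 1/8, 5/24, 7/24) = (0.330357, 0.205357, 0.21131, 0.252976)

D_KL(P||M) = 0.0203 nats
D_KL(Q||M) = 0.0240 nats

JSD(P||Q) = 0.5 × 0.0203 + 0.5 × 0.0240 = 0.0222 nats

Unlike KL divergence, JSD is symmetric and bounded: 0 ≤ JSD ≤ log(2).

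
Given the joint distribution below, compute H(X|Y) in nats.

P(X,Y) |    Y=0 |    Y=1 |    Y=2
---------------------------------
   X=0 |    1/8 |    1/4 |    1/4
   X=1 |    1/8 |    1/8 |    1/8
0.6507 nats

Using the chain rule: H(X|Y) = H(X,Y) - H(Y)

First, compute H(X,Y) = 1.7329 nats

Marginal P(Y) = (1/4, 3/8, 3/8)
H(Y) = 1.0822 nats

H(X|Y) = H(X,Y) - H(Y) = 1.7329 - 1.0822 = 0.6507 nats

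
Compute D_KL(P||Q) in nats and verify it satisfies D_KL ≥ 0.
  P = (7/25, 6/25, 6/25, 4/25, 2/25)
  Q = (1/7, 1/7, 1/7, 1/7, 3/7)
0.3213 nats

KL divergence satisfies the Gibbs inequality: D_KL(P||Q) ≥ 0 for all distributions P, Q.

D_KL(P||Q) = Σ p(x) log(p(x)/q(x))
Term by term:
  x=0: 7/25 × log_e[(7/25)/(1/7)] = 0.1884
  x=1: 6/25 × log_e[(6/25)/(1/7)] = 0.1245
  x=2: 6/25 × log_e[(6/25)/(1/7)] = 0.1245
  x=3: 4/25 × log_e[(4/25)/(1/7)] = 0.0181
  x=4: 2/25 × log_e[(2/25)/(3/7)] = -0.1343
D_KL(P||Q) = 0.3213 nats

D_KL(P||Q) = 0.3213 ≥ 0 ✓

This non-negativity is a fundamental property: relative entropy cannot be negative because it measures how different Q is from P.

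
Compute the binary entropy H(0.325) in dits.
0.2739 dits

The binary entropy function is:
H(p) = -p log(p) - (1-p) log(1-p)

H(0.325) = -0.325 × log_10(0.325) - 0.675 × log_10(0.675)
H(0.325) = 0.2739 dits

Note: Binary entropy is maximized at p=0.5 (H=1 bit) and minimized at p=0 or p=1 (H=0).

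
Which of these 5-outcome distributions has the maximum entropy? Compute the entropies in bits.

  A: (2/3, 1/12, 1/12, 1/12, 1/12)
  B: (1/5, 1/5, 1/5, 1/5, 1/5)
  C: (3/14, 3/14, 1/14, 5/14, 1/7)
B

For a discrete distribution over n outcomes, entropy is maximized by the uniform distribution.

Computing entropies:
H(A) = 1.5850 bits
H(B) = 2.3219 bits
H(C) = 2.1560 bits

The uniform distribution (where all probabilities equal 1/5) achieves the maximum entropy of log_2(5) = 2.3219 bits.

Distribution B has the highest entropy.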